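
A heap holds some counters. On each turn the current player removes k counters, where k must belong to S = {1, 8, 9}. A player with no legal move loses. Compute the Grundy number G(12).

G(0) = 0
G(1) = mex{0} = 1
G(2) = mex{1} = 0
G(3) = mex{0} = 1
G(4) = mex{1} = 0
G(5) = mex{0} = 1
G(6) = mex{1} = 0
G(7) = mex{0} = 1
G(8) = mex{1,0} = 2
G(9) = mex{2,1,0} = 3
G(10) = mex{3,0,1} = 2
G(11) = mex{2,1,0} = 3
G(12) = mex{3,0,1} = 2

2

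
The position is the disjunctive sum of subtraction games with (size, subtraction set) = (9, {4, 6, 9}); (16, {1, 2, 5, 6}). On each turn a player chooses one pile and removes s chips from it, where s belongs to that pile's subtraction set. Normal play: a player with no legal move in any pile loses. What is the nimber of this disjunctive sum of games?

Pile A, S = {4, 6, 9}:
G(0) = 0
G(1) = mex{} = 0
G(2) = mex{} = 0
G(3) = mex{} = 0
G(4) = mex{0} = 1
G(5) = mex{0} = 1
G(6) = mex{0,0} = 1
G(7) = mex{0,0} = 1
G(8) = mex{1,0} = 2
G(9) = mex{1,0,0} = 2
G_A(9) = 2.
Pile B, S = {1, 2, 5, 6}:
G(0) = 0
G(1) = mex{0} = 1
G(2) = mex{1,0} = 2
G(3) = mex{2,1} = 0
G(4) = mex{0,2} = 1
G(5) = mex{1,0,0} = 2
G(6) = mex{2,1,1,0} = 3
G(7) = mex{3,2,2,1} = 0
G(8) = mex{0,3,0,2} = 1
G(9) = mex{1,0,1,0} = 2
G(10) = mex{2,1,2,1} = 0
G(11) = mex{0,2,3,2} = 1
G(12) = mex{1,0,0,3} = 2
G(13) = mex{2,1,1,0} = 3
G(14) = mex{3,2,2,1} = 0
G(15) = mex{0,3,0,2} = 1
G(16) = mex{1,0,1,0} = 2
G_B(16) = 2.
Combined Grundy value = 2 ⊕ 2 = 0.

0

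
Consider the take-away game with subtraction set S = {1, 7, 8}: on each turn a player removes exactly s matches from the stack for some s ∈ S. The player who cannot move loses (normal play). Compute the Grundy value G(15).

G(0) = 0
G(1) = mex{0} = 1
G(2) = mex{1} = 0
G(3) = mex{0} = 1
G(4) = mex{1} = 0
G(5) = mex{0} = 1
G(6) = mex{1} = 0
G(7) = mex{0,0} = 1
G(8) = mex{1,1,0} = 2
G(9) = mex{2,0,1} = 3
G(10) = mex{3,1,0} = 2
G(11) = mex{2,0,1} = 3
G(12) = mex{3,1,0} = 2
G(13) = mex{2,0,1} = 3
G(14) = mex{3,1,0} = 2
G(15) = mex{2,2,1} = 0

0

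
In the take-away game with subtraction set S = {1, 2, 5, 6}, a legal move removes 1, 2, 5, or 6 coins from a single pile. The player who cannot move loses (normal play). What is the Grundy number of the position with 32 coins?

n :  0  1  2  3  4  5  6  7  8  9 10 11 12 13 14 15 16 17 18 19 20 21 22 23 24 25 26 27 28 29 30 31 32
G :  0  1  2  0  1  2  3  0  1  2  0  1  2  3  0  1  2  0  1  2  3  0  1  2  0  1  2  3  0  1  2  0  1

1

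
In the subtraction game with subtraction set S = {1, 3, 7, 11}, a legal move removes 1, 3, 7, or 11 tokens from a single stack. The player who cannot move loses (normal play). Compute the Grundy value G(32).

G(0) = 0
G(1) = mex{0} = 1
G(2) = mex{1} = 0
G(3) = mex{0,0} = 1
G(4) = mex{1,1} = 0
G(5) = mex{0,0} = 1
G(6) = mex{1,1} = 0
G(7) = mex{0,0,0} = 1
G(8) = mex{1,1,1} = 0
G(9) = mex{0,0,0} = 1
G(10) = mex{1,1,1} = 0
G(11) = mex{0,0,0,0} = 1
G(12) = mex{1,1,1,1} = 0
G(13) = mex{0,0,0,0} = 1
G(14) = mex{1,1,1,1} = 0
G(15) = mex{0,0,0,0} = 1
G(16) = mex{1,1,1,1} = 0
G(17) = mex{0,0,0,0} = 1
G(18) = mex{1,1,1,1} = 0
G(19) = mex{0,0,0,0} = 1
G(20) = mex{1,1,1,1} = 0
G(21) = mex{0,0,0,0} = 1
G(22) = mex{1,1,1,1} = 0
G(23) = mex{0,0,0,0} = 1
G(24) = mex{1,1,1,1} = 0
G(25) = mex{0,0,0,0} = 1
G(26) = mex{1,1,1,1} = 0
G(27) = mex{0,0,0,0} = 1
G(28) = mex{1,1,1,1} = 0
G(29) = mex{0,0,0,0} = 1
G(30) = mex{1,1,1,1} = 0
G(31) = mex{0,0,0,0} = 1
G(32) = mex{1,1,1,1} = 0

0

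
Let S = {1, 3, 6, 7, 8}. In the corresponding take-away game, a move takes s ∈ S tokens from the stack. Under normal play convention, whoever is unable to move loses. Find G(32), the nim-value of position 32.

2

G(0) = 0
G(1) = mex{0} = 1
G(2) = mex{1} = 0
G(3) = mex{0,0} = 1
G(4) = mex{1,1} = 0
G(5) = mex{0,0} = 1
G(6) = mex{1,1,0} = 2
G(7) = mex{2,0,1,0} = 3
G(8) = mex{3,1,0,1,0} = 2
G(9) = mex{2,2,1,0,1} = 3
G(10) = mex{3,3,0,1,0} = 2
G(11) = mex{2,2,1,0,1} = 3
G(12) = mex{3,3,2,1,0} = 4
G(13) = mex{4,2,3,2,1} = 0
G(14) = mex{0,3,2,3,2} = 1
G(15) = mex{1,4,3,2,3} = 0
G(16) = mex{0,0,2,3,2} = 1
G(17) = mex{1,1,3,2,3} = 0
G(18) = mex{0,0,4,3,2} = 1
G(19) = mex{1,1,0,4,3} = 2
G(20) = mex{2,0,1,0,4} = 3
G(21) = mex{3,1,0,1,0} = 2
G(22) = mex{2,2,1,0,1} = 3
G(23) = mex{3,3,0,1,0} = 2
G(24) = mex{2,2,1,0,1} = 3
G(25) = mex{3,3,2,1,0} = 4
G(26) = mex{4,2,3,2,1} = 0
G(27) = mex{0,3,2,3,2} = 1
G(28) = mex{1,4,3,2,3} = 0
G(29) = mex{0,0,2,3,2} = 1
G(30) = mex{1,1,3,2,3} = 0
G(31) = mex{0,0,4,3,2} = 1
G(32) = mex{1,1,0,4,3} = 2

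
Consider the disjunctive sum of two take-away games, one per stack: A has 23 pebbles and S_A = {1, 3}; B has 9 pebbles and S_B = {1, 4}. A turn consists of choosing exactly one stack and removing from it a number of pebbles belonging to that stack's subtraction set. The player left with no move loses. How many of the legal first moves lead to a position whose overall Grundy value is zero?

1

Stack A, S = {1, 3}:
G(0) = 0
G(1) = mex{0} = 1
G(2) = mex{1} = 0
G(3) = mex{0,0} = 1
G(4) = mex{1,1} = 0
G(5) = mex{0,0} = 1
G(6) = mex{1,1} = 0
G(7) = mex{0,0} = 1
G(8) = mex{1,1} = 0
G(9) = mex{0,0} = 1
G(10) = mex{1,1} = 0
G(11) = mex{0,0} = 1
G(12) = mex{1,1} = 0
G(13) = mex{0,0} = 1
G(14) = mex{1,1} = 0
G(15) = mex{0,0} = 1
G(16) = mex{1,1} = 0
G(17) = mex{0,0} = 1
G(18) = mex{1,1} = 0
G(19) = mex{0,0} = 1
G(20) = mex{1,1} = 0
G(21) = mex{0,0} = 1
G(22) = mex{1,1} = 0
G(23) = mex{0,0} = 1
G_A(23) = 1.
Stack B, S = {1, 4}:
n : 0 1 2 3 4 5 6 7 8 9
G : 0 1 0 1 2 0 1 0 1 2
G_B(9) = 2.
Combined Grundy value = 1 ⊕ 2 = 3.
A winning move leaves total XOR = 0, i.e. changes one component's Grundy value g to g ⊕ X where X is the current total.
Stack A: need g' = 1⊕3 = 2. Options: 23−1→G=0, 23−3→G=0. Hits: 0.
Stack B: need g' = 2⊕3 = 1. Options: 9−1→G=1, 9−4→G=0. Hits: 1.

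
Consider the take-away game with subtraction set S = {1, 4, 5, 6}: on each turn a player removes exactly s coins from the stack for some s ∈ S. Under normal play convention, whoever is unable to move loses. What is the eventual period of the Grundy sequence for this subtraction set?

n :  0  1  2  3  4  5  6  7  8  9 10 11 12 13 14 15 16 17 18 19
G :  0  1  0  1  2  3  2  3  4  0  1  0  1  2  3  2  3  4  0  1
G(n+9) = G(n) holds for n = 0,…,5 (a full window of length max(S) = 6), so the sequence is purely periodic with period 9.

9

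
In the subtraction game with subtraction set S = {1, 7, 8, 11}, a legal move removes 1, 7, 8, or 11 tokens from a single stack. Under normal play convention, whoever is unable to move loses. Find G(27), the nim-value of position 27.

3

n :  0  1  2  3  4  5  6  7  8  9 10 11 12 13 14 15 16 17 18 19 20 21 22 23 24 25 26 27
G :  0  1  0  1  0  1  0  1  2  3  2  3  2  3  2  3  0  1  0  1  0  1  0  1  2  3  2  3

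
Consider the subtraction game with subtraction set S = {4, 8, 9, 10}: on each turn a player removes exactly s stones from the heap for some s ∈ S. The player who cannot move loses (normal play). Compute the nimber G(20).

n :  0  1  2  3  4  5  6  7  8  9 10 11 12 13 14 15 16 17 18 19 20
G :  0  0  0  0  1  1  1  1  2  2  2  2  3  3  0  0  0  0  1  1  1

1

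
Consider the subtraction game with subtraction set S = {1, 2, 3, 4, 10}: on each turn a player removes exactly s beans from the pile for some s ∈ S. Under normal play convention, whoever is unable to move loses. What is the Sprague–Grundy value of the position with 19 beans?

G(0) = 0
G(1) = mex{0} = 1
G(2) = mex{1,0} = 2
G(3) = mex{2,1,0} = 3
G(4) = mex{3,2,1,0} = 4
G(5) = mex{4,3,2,1} = 0
G(6) = mex{0,4,3,2} = 1
G(7) = mex{1,0,4,3} = 2
G(8) = mex{2,1,0,4} = 3
G(9) = mex{3,2,1,0} = 4
G(10) = mex{4,3,2,1,0} = 5
G(11) = mex{5,4,3,2,1} = 0
G(12) = mex{0,5,4,3,2} = 1
G(13) = mex{1,0,5,4,3} = 2
G(14) = mex{2,1,0,5,4} = 3
G(15) = mex{3,2,1,0,0} = 4
G(16) = mex{4,3,2,1,1} = 0
G(17) = mex{0,4,3,2,2} = 1
G(18) = mex{1,0,4,3,3} = 2
G(19) = mex{2,1,0,4,4} = 3

3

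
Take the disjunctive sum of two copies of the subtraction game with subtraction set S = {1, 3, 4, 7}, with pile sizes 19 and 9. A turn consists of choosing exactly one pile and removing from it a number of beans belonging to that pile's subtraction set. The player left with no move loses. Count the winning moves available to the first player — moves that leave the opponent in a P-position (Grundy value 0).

All piles use S = {1, 3, 4, 7}:
G(0) = 0
G(1) = mex{0} = 1
G(2) = mex{1} = 0
G(3) = mex{0,0} = 1
G(4) = mex{1,1,0} = 2
G(5) = mex{2,0,1} = 3
G(6) = mex{3,1,0} = 2
G(7) = mex{2,2,1,0} = 3
G(8) = mex{3,3,2,1} = 0
G(9) = mex{0,2,3,0} = 1
G(10) = mex{1,3,2,1} = 0
G(11) = mex{0,0,3,2} = 1
G(12) = mex{1,1,0,3} = 2
G(13) = mex{2,0,1,2} = 3
G(14) = mex{3,1,0,3} = 2
G(15) = mex{2,2,1,0} = 3
G(16) = mex{3,3,2,1} = 0
G(17) = mex{0,2,3,0} = 1
G(18) = mex{1,3,2,1} = 0
G(19) = mex{0,0,3,2} = 1
Pile A: G(19) = 1.
Pile B: G(9) = 1.
Combined Grundy value = 1 ⊕ 1 = 0.
A winning move leaves total XOR = 0, i.e. changes one component's Grundy value g to g ⊕ X where X is the current total.
Pile A: target g' = 1⊕0 = 1, but every legal move changes the Grundy value (mex property), so 0 moves.
Pile B: target g' = 1⊕0 = 1, but every legal move changes the Grundy value (mex property), so 0 moves.

0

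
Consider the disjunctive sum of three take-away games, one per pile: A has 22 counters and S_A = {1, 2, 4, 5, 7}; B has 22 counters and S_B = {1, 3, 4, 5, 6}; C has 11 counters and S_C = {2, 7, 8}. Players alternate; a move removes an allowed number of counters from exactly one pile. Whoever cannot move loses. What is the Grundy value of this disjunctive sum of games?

Pile A, S = {1, 2, 4, 5, 7}:
G(0) = 0
G(1) = mex{0} = 1
G(2) = mex{1,0} = 2
G(3) = mex{2,1} = 0
G(4) = mex{0,2,0} = 1
G(5) = mex{1,0,1,0} = 2
G(6) = mex{2,1,2,1} = 0
G(7) = mex{0,2,0,2,0} = 1
G(8) = mex{1,0,1,0,1} = 2
G(9) = mex{2,1,2,1,2} = 0
G(10) = mex{0,2,0,2,0} = 1
G(11) = mex{1,0,1,0,1} = 2
G(12) = mex{2,1,2,1,2} = 0
G(13) = mex{0,2,0,2,0} = 1
G(14) = mex{1,0,1,0,1} = 2
G(15) = mex{2,1,2,1,2} = 0
G(16) = mex{0,2,0,2,0} = 1
G(17) = mex{1,0,1,0,1} = 2
G(18) = mex{2,1,2,1,2} = 0
G(19) = mex{0,2,0,2,0} = 1
G(20) = mex{1,0,1,0,1} = 2
G(21) = mex{2,1,2,1,2} = 0
G(22) = mex{0,2,0,2,0} = 1
G_A(22) = 1.
Pile B, S = {1, 3, 4, 5, 6}:
n :  0  1  2  3  4  5  6  7  8  9 10 11 12 13 14 15 16 17 18 19 20 21 22
G :  0  1  0  1  2  3  2  3  4  0  1  0  1  2  3  2  3  4  0  1  0  1  2
G_B(22) = 2.
Pile C, S = {2, 7, 8}:
n :  0  1  2  3  4  5  6  7  8  9 10 11
G :  0  0  1  1  0  0  1  1  2  2  0  3
G_C(11) = 3.
Combined Grundy value = 1 ⊕ 2 ⊕ 3 = 0.

0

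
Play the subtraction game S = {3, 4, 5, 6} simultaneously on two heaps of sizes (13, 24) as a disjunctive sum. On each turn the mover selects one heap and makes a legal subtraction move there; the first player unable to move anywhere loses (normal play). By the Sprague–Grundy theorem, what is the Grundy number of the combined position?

3

All heaps use S = {3, 4, 5, 6}:
n :  0  1  2  3  4  5  6  7  8  9 10 11 12 13 14 15 16 17 18 19 20 21 22 23 24
G :  0  0  0  1  1  1  2  2  2  0  0  0  1  1  1  2  2  2  0  0  0  1  1  1  2
Heap A: G(13) = 1.
Heap B: G(24) = 2.
Combined Grundy value = 1 ⊕ 2 = 3.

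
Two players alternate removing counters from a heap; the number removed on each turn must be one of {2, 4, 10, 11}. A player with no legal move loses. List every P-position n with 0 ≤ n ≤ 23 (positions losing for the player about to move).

n :  0  1  2  3  4  5  6  7  8  9 10 11 12 13 14 15 16 17 18 19 20 21 22 23
G :  0  0  1  1  2  2  0  0  1  1  2  2  3  0  0  1  1  2  2  0  0  1  1  2
P-positions are exactly the n with G(n) = 0.

0, 1, 6, 7, 13, 14, 19, 20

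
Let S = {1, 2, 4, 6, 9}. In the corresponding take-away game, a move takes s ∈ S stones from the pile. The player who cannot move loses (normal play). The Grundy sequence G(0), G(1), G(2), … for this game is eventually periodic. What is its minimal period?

8

G(0) = 0
G(1) = mex{0} = 1
G(2) = mex{1,0} = 2
G(3) = mex{2,1} = 0
G(4) = mex{0,2,0} = 1
G(5) = mex{1,0,1} = 2
G(6) = mex{2,1,2,0} = 3
G(7) = mex{3,2,0,1} = 4
G(8) = mex{4,3,1,2} = 0
G(9) = mex{0,4,2,0,0} = 1
G(10) = mex{1,0,3,1,1} = 2
G(11) = mex{2,1,4,2,2} = 0
G(12) = mex{0,2,0,3,0} = 1
G(13) = mex{1,0,1,4,1} = 2
G(14) = mex{2,1,2,0,2} = 3
G(15) = mex{3,2,0,1,3} = 4
G(16) = mex{4,3,1,2,4} = 0
G(17) = mex{0,4,2,0,0} = 1
G(18) = mex{1,0,3,1,1} = 2
G(n+8) = G(n) holds for n = 0,…,8 (a full window of length max(S) = 9), so the sequence is purely periodic with period 8.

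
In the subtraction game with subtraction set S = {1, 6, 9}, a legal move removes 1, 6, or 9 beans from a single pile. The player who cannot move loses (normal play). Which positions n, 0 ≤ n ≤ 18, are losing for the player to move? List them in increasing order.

G(0) = 0
G(1) = mex{0} = 1
G(2) = mex{1} = 0
G(3) = mex{0} = 1
G(4) = mex{1} = 0
G(5) = mex{0} = 1
G(6) = mex{1,0} = 2
G(7) = mex{2,1} = 0
G(8) = mex{0,0} = 1
G(9) = mex{1,1,0} = 2
G(10) = mex{2,0,1} = 3
G(11) = mex{3,1,0} = 2
G(12) = mex{2,2,1} = 0
G(13) = mex{0,0,0} = 1
G(14) = mex{1,1,1} = 0
G(15) = mex{0,2,2} = 1
G(16) = mex{1,3,0} = 2
G(17) = mex{2,2,1} = 0
G(18) = mex{0,0,2} = 1
P-positions are exactly the n with G(n) = 0.

0, 2, 4, 7, 12, 14, 17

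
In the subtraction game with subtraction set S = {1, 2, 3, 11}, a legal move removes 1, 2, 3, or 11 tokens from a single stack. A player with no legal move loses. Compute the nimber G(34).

2

n :  0  1  2  3  4  5  6  7  8  9 10 11 12 13 14 15 16 17 18 19 20 21 22 23 24 25 26 27 28 29 30 31 32 33 34
G :  0  1  2  3  0  1  2  3  0  1  2  3  0  1  2  3  0  1  2  3  0  1  2  3  0  1  2  3  0  1  2  3  0  1  2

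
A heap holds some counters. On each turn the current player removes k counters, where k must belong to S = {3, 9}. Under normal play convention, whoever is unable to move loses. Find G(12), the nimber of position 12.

n :  0  1  2  3  4  5  6  7  8  9 10 11 12
G :  0  0  0  1  1  1  0  0  0  1  1  1  0

0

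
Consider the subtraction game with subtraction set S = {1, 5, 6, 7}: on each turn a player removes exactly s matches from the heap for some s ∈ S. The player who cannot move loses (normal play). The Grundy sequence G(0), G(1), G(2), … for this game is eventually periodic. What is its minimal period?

n :  0  1  2  3  4  5  6  7  8  9 10 11 12 13 14 15 16 17 18 19 20 21 22 23 24 25
G :  0  1  0  1  0  1  2  3  2  3  2  3  0  1  0  1  0  1  2  3  2  3  2  3  0  1
G(n+12) = G(n) holds for n = 0,…,6 (a full window of length max(S) = 7), so the sequence is purely periodic with period 12.

12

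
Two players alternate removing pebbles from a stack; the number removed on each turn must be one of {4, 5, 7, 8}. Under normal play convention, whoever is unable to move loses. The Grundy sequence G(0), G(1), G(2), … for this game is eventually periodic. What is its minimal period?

G(0) = 0
G(1) = mex{} = 0
G(2) = mex{} = 0
G(3) = mex{} = 0
G(4) = mex{0} = 1
G(5) = mex{0,0} = 1
G(6) = mex{0,0} = 1
G(7) = mex{0,0,0} = 1
G(8) = mex{1,0,0,0} = 2
G(9) = mex{1,1,0,0} = 2
G(10) = mex{1,1,0,0} = 2
G(11) = mex{1,1,1,0} = 2
G(12) = mex{2,1,1,1} = 0
G(13) = mex{2,2,1,1} = 0
G(14) = mex{2,2,1,1} = 0
G(15) = mex{2,2,2,1} = 0
G(16) = mex{0,2,2,2} = 1
G(17) = mex{0,0,2,2} = 1
G(18) = mex{0,0,2,2} = 1
G(19) = mex{0,0,0,2} = 1
G(20) = mex{1,0,0,0} = 2
G(21) = mex{1,1,0,0} = 2
G(22) = mex{1,1,0,0} = 2
G(23) = mex{1,1,1,0} = 2
G(24) = mex{2,1,1,1} = 0
G(25) = mex{2,2,1,1} = 0
G(n+12) = G(n) holds for n = 0,…,7 (a full window of length max(S) = 8), so the sequence is purely periodic with period 12.

12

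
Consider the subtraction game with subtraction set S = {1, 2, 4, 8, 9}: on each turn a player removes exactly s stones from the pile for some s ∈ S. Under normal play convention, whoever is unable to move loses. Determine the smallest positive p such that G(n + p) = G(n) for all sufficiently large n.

13

G(0) = 0
G(1) = mex{0} = 1
G(2) = mex{1,0} = 2
G(3) = mex{2,1} = 0
G(4) = mex{0,2,0} = 1
G(5) = mex{1,0,1} = 2
G(6) = mex{2,1,2} = 0
G(7) = mex{0,2,0} = 1
G(8) = mex{1,0,1,0} = 2
G(9) = mex{2,1,2,1,0} = 3
G(10) = mex{3,2,0,2,1} = 4
G(11) = mex{4,3,1,0,2} = 5
G(12) = mex{5,4,2,1,0} = 3
G(13) = mex{3,5,3,2,1} = 0
G(14) = mex{0,3,4,0,2} = 1
G(15) = mex{1,0,5,1,0} = 2
G(16) = mex{2,1,3,2,1} = 0
G(17) = mex{0,2,0,3,2} = 1
G(18) = mex{1,0,1,4,3} = 2
G(19) = mex{2,1,2,5,4} = 0
G(20) = mex{0,2,0,3,5} = 1
G(21) = mex{1,0,1,0,3} = 2
G(22) = mex{2,1,2,1,0} = 3
G(23) = mex{3,2,0,2,1} = 4
G(24) = mex{4,3,1,0,2} = 5
G(25) = mex{5,4,2,1,0} = 3
G(26) = mex{3,5,3,2,1} = 0
G(27) = mex{0,3,4,0,2} = 1
G(n+13) = G(n) holds for n = 0,…,8 (a full window of length max(S) = 9), so the sequence is purely periodic with period 13.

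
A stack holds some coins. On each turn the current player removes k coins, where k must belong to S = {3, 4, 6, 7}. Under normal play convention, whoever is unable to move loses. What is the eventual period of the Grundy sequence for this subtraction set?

G(0) = 0
G(1) = mex{} = 0
G(2) = mex{} = 0
G(3) = mex{0} = 1
G(4) = mex{0,0} = 1
G(5) = mex{0,0} = 1
G(6) = mex{1,0,0} = 2
G(7) = mex{1,1,0,0} = 2
G(8) = mex{1,1,0,0} = 2
G(9) = mex{2,1,1,0} = 3
G(10) = mex{2,2,1,1} = 0
G(11) = mex{2,2,1,1} = 0
G(12) = mex{3,2,2,1} = 0
G(13) = mex{0,3,2,2} = 1
G(14) = mex{0,0,2,2} = 1
G(15) = mex{0,0,3,2} = 1
G(16) = mex{1,0,0,3} = 2
G(17) = mex{1,1,0,0} = 2
G(18) = mex{1,1,0,0} = 2
G(19) = mex{2,1,1,0} = 3
G(20) = mex{2,2,1,1} = 0
G(21) = mex{2,2,1,1} = 0
G(n+10) = G(n) holds for n = 0,…,6 (a full window of length max(S) = 7), so the sequence is purely periodic with period 10.

10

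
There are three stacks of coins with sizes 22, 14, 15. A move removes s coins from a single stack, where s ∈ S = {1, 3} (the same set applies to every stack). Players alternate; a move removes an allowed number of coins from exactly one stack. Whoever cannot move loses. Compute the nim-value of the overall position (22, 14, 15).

1

All stacks use S = {1, 3}:
G(0) = 0
G(1) = mex{0} = 1
G(2) = mex{1} = 0
G(3) = mex{0,0} = 1
G(4) = mex{1,1} = 0
G(5) = mex{0,0} = 1
G(6) = mex{1,1} = 0
G(7) = mex{0,0} = 1
G(8) = mex{1,1} = 0
G(9) = mex{0,0} = 1
G(10) = mex{1,1} = 0
G(11) = mex{0,0} = 1
G(12) = mex{1,1} = 0
G(13) = mex{0,0} = 1
G(14) = mex{1,1} = 0
G(15) = mex{0,0} = 1
G(16) = mex{1,1} = 0
G(17) = mex{0,0} = 1
G(18) = mex{1,1} = 0
G(19) = mex{0,0} = 1
G(20) = mex{1,1} = 0
G(21) = mex{0,0} = 1
G(22) = mex{1,1} = 0
Stack A: G(22) = 0.
Stack B: G(14) = 0.
Stack C: G(15) = 1.
Combined Grundy value = 0 ⊕ 0 ⊕ 1 = 1.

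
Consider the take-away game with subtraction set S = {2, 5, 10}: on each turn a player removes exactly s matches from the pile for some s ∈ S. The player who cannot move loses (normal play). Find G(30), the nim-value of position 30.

G(0) = 0
G(1) = mex{} = 0
G(2) = mex{0} = 1
G(3) = mex{0} = 1
G(4) = mex{1} = 0
G(5) = mex{1,0} = 2
G(6) = mex{0,0} = 1
G(7) = mex{2,1} = 0
G(8) = mex{1,1} = 0
G(9) = mex{0,0} = 1
G(10) = mex{0,2,0} = 1
G(11) = mex{1,1,0} = 2
G(12) = mex{1,0,1} = 2
G(13) = mex{2,0,1} = 3
G(14) = mex{2,1,0} = 3
G(15) = mex{3,1,2} = 0
G(16) = mex{3,2,1} = 0
G(17) = mex{0,2,0} = 1
G(18) = mex{0,3,0} = 1
G(19) = mex{1,3,1} = 0
G(20) = mex{1,0,1} = 2
G(21) = mex{0,0,2} = 1
G(22) = mex{2,1,2} = 0
G(23) = mex{1,1,3} = 0
G(24) = mex{0,0,3} = 1
G(25) = mex{0,2,0} = 1
G(26) = mex{1,1,0} = 2
G(27) = mex{1,0,1} = 2
G(28) = mex{2,0,1} = 3
G(29) = mex{2,1,0} = 3
G(30) = mex{3,1,2} = 0

0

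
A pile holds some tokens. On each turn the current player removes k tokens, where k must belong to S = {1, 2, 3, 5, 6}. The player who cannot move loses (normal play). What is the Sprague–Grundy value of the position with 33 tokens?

G(0) = 0
G(1) = mex{0} = 1
G(2) = mex{1,0} = 2
G(3) = mex{2,1,0} = 3
G(4) = mex{3,2,1} = 0
G(5) = mex{0,3,2,0} = 1
G(6) = mex{1,0,3,1,0} = 2
G(7) = mex{2,1,0,2,1} = 3
G(8) = mex{3,2,1,3,2} = 0
G(9) = mex{0,3,2,0,3} = 1
G(10) = mex{1,0,3,1,0} = 2
G(11) = mex{2,1,0,2,1} = 3
G(12) = mex{3,2,1,3,2} = 0
G(13) = mex{0,3,2,0,3} = 1
G(14) = mex{1,0,3,1,0} = 2
G(15) = mex{2,1,0,2,1} = 3
G(16) = mex{3,2,1,3,2} = 0
G(17) = mex{0,3,2,0,3} = 1
G(18) = mex{1,0,3,1,0} = 2
G(19) = mex{2,1,0,2,1} = 3
G(20) = mex{3,2,1,3,2} = 0
G(21) = mex{0,3,2,0,3} = 1
G(22) = mex{1,0,3,1,0} = 2
G(23) = mex{2,1,0,2,1} = 3
G(24) = mex{3,2,1,3,2} = 0
G(25) = mex{0,3,2,0,3} = 1
G(26) = mex{1,0,3,1,0} = 2
G(27) = mex{2,1,0,2,1} = 3
G(28) = mex{3,2,1,3,2} = 0
G(29) = mex{0,3,2,0,3} = 1
G(30) = mex{1,0,3,1,0} = 2
G(31) = mex{2,1,0,2,1} = 3
G(32) = mex{3,2,1,3,2} = 0
G(33) = mex{0,3,2,0,3} = 1

1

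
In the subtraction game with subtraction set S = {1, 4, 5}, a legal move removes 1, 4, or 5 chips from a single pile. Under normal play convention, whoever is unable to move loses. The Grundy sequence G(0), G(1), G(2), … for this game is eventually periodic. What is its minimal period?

n :  0  1  2  3  4  5  6  7  8  9 10 11 12 13 14 15 16 17
G :  0  1  0  1  2  3  2  3  0  1  0  1  2  3  2  3  0  1
G(n+8) = G(n) holds for n = 0,…,4 (a full window of length max(S) = 5), so the sequence is purely periodic with period 8.

8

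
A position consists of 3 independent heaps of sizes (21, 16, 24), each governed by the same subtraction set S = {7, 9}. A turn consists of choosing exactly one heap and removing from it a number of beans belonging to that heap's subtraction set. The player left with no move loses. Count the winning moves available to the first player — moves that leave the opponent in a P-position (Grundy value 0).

All heaps use S = {7, 9}:
n :  0  1  2  3  4  5  6  7  8  9 10 11 12 13 14 15 16 17 18 19 20 21 22 23 24
G :  0  0  0  0  0  0  0  1  1  1  1  1  1  1  2  2  0  0  0  0  0  0  0  1  1
Heap A: G(21) = 0.
Heap B: G(16) = 0.
Heap C: G(24) = 1.
Combined Grundy value = 0 ⊕ 0 ⊕ 1 = 1.
A winning move leaves total XOR = 0, i.e. changes one component's Grundy value g to g ⊕ X where X is the current total.
Heap A: need g' = 0⊕1 = 1. Options: 21−7→G=2, 21−9→G=1. Hits: 1.
Heap B: need g' = 0⊕1 = 1. Options: 16−7→G=1, 16−9→G=1. Hits: 2.
Heap C: need g' = 1⊕1 = 0. Options: 24−7→G=0, 24−9→G=2. Hits: 1.

4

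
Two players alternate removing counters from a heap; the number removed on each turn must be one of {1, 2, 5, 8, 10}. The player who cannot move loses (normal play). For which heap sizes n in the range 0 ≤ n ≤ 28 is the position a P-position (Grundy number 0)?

n :  0  1  2  3  4  5  6  7  8  9 10 11 12 13 14 15 16 17 18 19 20 21 22 23 24 25 26 27 28
G :  0  1  2  0  1  2  0  1  2  0  1  2  0  1  2  0  1  2  0  1  2  0  1  2  0  1  2  0  1
P-positions are exactly the n with G(n) = 0.

0, 3, 6, 9, 12, 15, 18, 21, 24, 27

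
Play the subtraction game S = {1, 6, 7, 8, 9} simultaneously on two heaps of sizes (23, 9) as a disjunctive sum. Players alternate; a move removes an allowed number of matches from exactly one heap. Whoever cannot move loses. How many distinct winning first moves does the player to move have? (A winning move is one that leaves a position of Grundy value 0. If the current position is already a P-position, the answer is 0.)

All heaps use S = {1, 6, 7, 8, 9}:
n :  0  1  2  3  4  5  6  7  8  9 10 11 12 13 14 15 16 17 18 19 20 21 22 23
G :  0  1  0  1  0  1  2  3  2  3  2  3  4  5  0  1  0  1  0  1  2  3  2  3
Heap A: G(23) = 3.
Heap B: G(9) = 3.
Combined Grundy value = 3 ⊕ 3 = 0.
A winning move leaves total XOR = 0, i.e. changes one component's Grundy value g to g ⊕ X where X is the current total.
Heap A: target g' = 3⊕0 = 3, but every legal move changes the Grundy value (mex property), so 0 moves.
Heap B: target g' = 3⊕0 = 3, but every legal move changes the Grundy value (mex property), so 0 moves.

0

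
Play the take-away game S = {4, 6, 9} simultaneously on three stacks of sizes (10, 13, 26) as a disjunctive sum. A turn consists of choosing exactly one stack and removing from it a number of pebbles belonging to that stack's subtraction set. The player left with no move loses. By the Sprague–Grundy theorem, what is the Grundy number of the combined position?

All stacks use S = {4, 6, 9}:
n :  0  1  2  3  4  5  6  7  8  9 10 11 12 13 14 15 16 17 18 19 20 21 22 23 24 25 26
G :  0  0  0  0  1  1  1  1  2  2  2  2  3  0  0  0  0  1  1  1  1  2  2  2  2  3  0
Stack A: G(10) = 2.
Stack B: G(13) = 0.
Stack C: G(26) = 0.
Combined Grundy value = 2 ⊕ 0 ⊕ 0 = 2.

2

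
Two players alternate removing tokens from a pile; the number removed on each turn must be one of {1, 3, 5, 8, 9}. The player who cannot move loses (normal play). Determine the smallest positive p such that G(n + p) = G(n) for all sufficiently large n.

16

n :  0  1  2  3  4  5  6  7  8  9 10 11 12 13 14 15 16 17 18 19 20 21 22 23 24 25 26 27 28 29 30 31 32 33
G :  0  1  0  1  0  1  0  1  2  3  2  3  2  3  2  3  0  1  0  1  0  1  0  1  2  3  2  3  2  3  2  3  0  1
G(n+16) = G(n) holds for n = 0,…,8 (a full window of length max(S) = 9), so the sequence is purely periodic with period 16.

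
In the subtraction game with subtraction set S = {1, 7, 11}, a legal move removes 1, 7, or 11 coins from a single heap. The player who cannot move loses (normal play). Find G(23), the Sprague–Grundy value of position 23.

1

n :  0  1  2  3  4  5  6  7  8  9 10 11 12 13 14 15 16 17 18 19 20 21 22 23
G :  0  1  0  1  0  1  0  1  0  1  0  1  0  1  0  1  0  1  0  1  0  1  0  1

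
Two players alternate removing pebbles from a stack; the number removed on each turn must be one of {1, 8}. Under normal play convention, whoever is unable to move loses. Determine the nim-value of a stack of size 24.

G(0) = 0
G(1) = mex{0} = 1
G(2) = mex{1} = 0
G(3) = mex{0} = 1
G(4) = mex{1} = 0
G(5) = mex{0} = 1
G(6) = mex{1} = 0
G(7) = mex{0} = 1
G(8) = mex{1,0} = 2
G(9) = mex{2,1} = 0
G(10) = mex{0,0} = 1
G(11) = mex{1,1} = 0
G(12) = mex{0,0} = 1
G(13) = mex{1,1} = 0
G(14) = mex{0,0} = 1
G(15) = mex{1,1} = 0
G(16) = mex{0,2} = 1
G(17) = mex{1,0} = 2
G(18) = mex{2,1} = 0
G(19) = mex{0,0} = 1
G(20) = mex{1,1} = 0
G(21) = mex{0,0} = 1
G(22) = mex{1,1} = 0
G(23) = mex{0,0} = 1
G(24) = mex{1,1} = 0

0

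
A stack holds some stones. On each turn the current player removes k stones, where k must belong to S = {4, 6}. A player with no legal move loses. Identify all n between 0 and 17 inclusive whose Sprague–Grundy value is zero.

0, 1, 2, 3, 10, 11, 12, 13

n :  0  1  2  3  4  5  6  7  8  9 10 11 12 13 14 15 16 17
G :  0  0  0  0  1  1  1  1  2  2  0  0  0  0  1  1  1  1
P-positions are exactly the n with G(n) = 0.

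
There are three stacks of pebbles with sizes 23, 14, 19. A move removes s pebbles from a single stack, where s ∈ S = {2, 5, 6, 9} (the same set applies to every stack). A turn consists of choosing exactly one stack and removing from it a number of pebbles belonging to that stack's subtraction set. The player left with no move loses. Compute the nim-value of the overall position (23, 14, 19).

All stacks use S = {2, 5, 6, 9}:
n :  0  1  2  3  4  5  6  7  8  9 10 11 12 13 14 15 16 17 18 19 20 21 22 23
G :  0  0  1  1  0  2  1  3  0  2  1  0  0  1  1  0  2  1  3  0  2  1  0  0
Stack A: G(23) = 0.
Stack B: G(14) = 1.
Stack C: G(19) = 0.
Combined Grundy value = 0 ⊕ 1 ⊕ 0 = 1.

1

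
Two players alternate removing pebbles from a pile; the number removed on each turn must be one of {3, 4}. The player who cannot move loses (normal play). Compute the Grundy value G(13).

n :  0  1  2  3  4  5  6  7  8  9 10 11 12 13
G :  0  0  0  1  1  1  2  0  0  0  1  1  1  2

2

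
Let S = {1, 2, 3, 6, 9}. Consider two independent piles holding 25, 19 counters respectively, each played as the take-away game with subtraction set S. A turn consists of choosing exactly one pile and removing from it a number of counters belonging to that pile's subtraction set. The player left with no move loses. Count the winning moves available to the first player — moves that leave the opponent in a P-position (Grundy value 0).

All piles use S = {1, 2, 3, 6, 9}:
G(0) = 0
G(1) = mex{0} = 1
G(2) = mex{1,0} = 2
G(3) = mex{2,1,0} = 3
G(4) = mex{3,2,1} = 0
G(5) = mex{0,3,2} = 1
G(6) = mex{1,0,3,0} = 2
G(7) = mex{2,1,0,1} = 3
G(8) = mex{3,2,1,2} = 0
G(9) = mex{0,3,2,3,0} = 1
G(10) = mex{1,0,3,0,1} = 2
G(11) = mex{2,1,0,1,2} = 3
G(12) = mex{3,2,1,2,3} = 0
G(13) = mex{0,3,2,3,0} = 1
G(14) = mex{1,0,3,0,1} = 2
G(15) = mex{2,1,0,1,2} = 3
G(16) = mex{3,2,1,2,3} = 0
G(17) = mex{0,3,2,3,0} = 1
G(18) = mex{1,0,3,0,1} = 2
G(19) = mex{2,1,0,1,2} = 3
G(20) = mex{3,2,1,2,3} = 0
G(21) = mex{0,3,2,3,0} = 1
G(22) = mex{1,0,3,0,1} = 2
G(23) = mex{2,1,0,1,2} = 3
G(24) = mex{3,2,1,2,3} = 0
G(25) = mex{0,3,2,3,0} = 1
Pile A: G(25) = 1.
Pile B: G(19) = 3.
Combined Grundy value = 1 ⊕ 3 = 2.
A winning move leaves total XOR = 0, i.e. changes one component's Grundy value g to g ⊕ X where X is the current total.
Pile A: need g' = 1⊕2 = 3. Options: 25−1→G=0, 25−2→G=3, 25−3→G=2, 25−6→G=3, 25−9→G=0. Hits: 2.
Pile B: need g' = 3⊕2 = 1. Options: 19−1→G=2, 19−2→G=1, 19−3→G=0, 19−6→G=1, 19−9→G=2. Hits: 2.

4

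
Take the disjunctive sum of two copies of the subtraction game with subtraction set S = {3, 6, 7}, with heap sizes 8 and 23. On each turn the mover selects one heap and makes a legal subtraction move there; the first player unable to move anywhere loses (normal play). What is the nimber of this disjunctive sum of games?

All heaps use S = {3, 6, 7}:
n :  0  1  2  3  4  5  6  7  8  9 10 11 12 13 14 15 16 17 18 19 20 21 22 23
G :  0  0  0  1  1  1  2  2  2  3  0  0  0  1  1  1  2  2  2  3  0  0  0  1
Heap A: G(8) = 2.
Heap B: G(23) = 1.
Combined Grundy value = 2 ⊕ 1 = 3.

3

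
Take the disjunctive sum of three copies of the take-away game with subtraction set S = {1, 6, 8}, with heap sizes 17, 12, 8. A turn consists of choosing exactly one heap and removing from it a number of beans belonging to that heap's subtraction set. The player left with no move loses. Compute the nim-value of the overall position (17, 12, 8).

All heaps use S = {1, 6, 8}:
n :  0  1  2  3  4  5  6  7  8  9 10 11 12 13 14 15 16 17
G :  0  1  0  1  0  1  2  0  1  0  1  0  1  2  0  1  0  1
Heap A: G(17) = 1.
Heap B: G(12) = 1.
Heap C: G(8) = 1.
Combined Grundy value = 1 ⊕ 1 ⊕ 1 = 1.

1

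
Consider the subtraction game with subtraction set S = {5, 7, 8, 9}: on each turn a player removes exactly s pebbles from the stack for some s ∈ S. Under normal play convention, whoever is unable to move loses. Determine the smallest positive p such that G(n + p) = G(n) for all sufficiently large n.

14

n :  0  1  2  3  4  5  6  7  8  9 10 11 12 13 14 15 16 17 18 19 20 21 22 23 24 25 26 27 28 29
G :  0  0  0  0  0  1  1  1  1  1  2  2  2  2  0  0  0  0  0  1  1  1  1  1  2  2  2  2  0  0
G(n+14) = G(n) holds for n = 0,…,8 (a full window of length max(S) = 9), so the sequence is purely periodic with period 14.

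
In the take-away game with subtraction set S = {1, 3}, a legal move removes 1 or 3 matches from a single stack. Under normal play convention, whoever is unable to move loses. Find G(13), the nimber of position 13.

n :  0  1  2  3  4  5  6  7  8  9 10 11 12 13
G :  0  1  0  1  0  1  0  1  0  1  0  1  0  1

1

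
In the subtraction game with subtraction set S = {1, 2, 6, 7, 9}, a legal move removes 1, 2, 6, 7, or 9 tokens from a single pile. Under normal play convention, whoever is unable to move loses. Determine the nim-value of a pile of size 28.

G(0) = 0
G(1) = mex{0} = 1
G(2) = mex{1,0} = 2
G(3) = mex{2,1} = 0
G(4) = mex{0,2} = 1
G(5) = mex{1,0} = 2
G(6) = mex{2,1,0} = 3
G(7) = mex{3,2,1,0} = 4
G(8) = mex{4,3,2,1} = 0
G(9) = mex{0,4,0,2,0} = 1
G(10) = mex{1,0,1,0,1} = 2
G(11) = mex{2,1,2,1,2} = 0
G(12) = mex{0,2,3,2,0} = 1
G(13) = mex{1,0,4,3,1} = 2
G(14) = mex{2,1,0,4,2} = 3
G(15) = mex{3,2,1,0,3} = 4
G(16) = mex{4,3,2,1,4} = 0
G(17) = mex{0,4,0,2,0} = 1
G(18) = mex{1,0,1,0,1} = 2
G(19) = mex{2,1,2,1,2} = 0
G(20) = mex{0,2,3,2,0} = 1
G(21) = mex{1,0,4,3,1} = 2
G(22) = mex{2,1,0,4,2} = 3
G(23) = mex{3,2,1,0,3} = 4
G(24) = mex{4,3,2,1,4} = 0
G(25) = mex{0,4,0,2,0} = 1
G(26) = mex{1,0,1,0,1} = 2
G(27) = mex{2,1,2,1,2} = 0
G(28) = mex{0,2,3,2,0} = 1

1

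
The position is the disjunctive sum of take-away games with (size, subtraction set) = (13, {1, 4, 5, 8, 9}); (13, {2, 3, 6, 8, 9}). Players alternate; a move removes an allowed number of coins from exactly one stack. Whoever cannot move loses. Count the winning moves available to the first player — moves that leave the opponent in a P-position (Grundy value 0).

Stack A, S = {1, 4, 5, 8, 9}:
G(0) = 0
G(1) = mex{0} = 1
G(2) = mex{1} = 0
G(3) = mex{0} = 1
G(4) = mex{1,0} = 2
G(5) = mex{2,1,0} = 3
G(6) = mex{3,0,1} = 2
G(7) = mex{2,1,0} = 3
G(8) = mex{3,2,1,0} = 4
G(9) = mex{4,3,2,1,0} = 5
G(10) = mex{5,2,3,0,1} = 4
G(11) = mex{4,3,2,1,0} = 5
G(12) = mex{5,4,3,2,1} = 0
G(13) = mex{0,5,4,3,2} = 1
G_A(13) = 1.
Stack B, S = {2, 3, 6, 8, 9}:
G(0) = 0
G(1) = mex{} = 0
G(2) = mex{0} = 1
G(3) = mex{0,0} = 1
G(4) = mex{1,0} = 2
G(5) = mex{1,1} = 0
G(6) = mex{2,1,0} = 3
G(7) = mex{0,2,0} = 1
G(8) = mex{3,0,1,0} = 2
G(9) = mex{1,3,1,0,0} = 2
G(10) = mex{2,1,2,1,0} = 3
G(11) = mex{2,2,0,1,1} = 3
G(12) = mex{3,2,3,2,1} = 0
G(13) = mex{3,3,1,0,2} = 4
G_B(13) = 4.
Combined Grundy value = 1 ⊕ 4 = 5.
A winning move leaves total XOR = 0, i.e. changes one component's Grundy value g to g ⊕ X where X is the current total.
Stack A: need g' = 1⊕5 = 4. Options: 13−1→G=0, 13−4→G=5, 13−5→G=4, 13−8→G=3, 13−9→G=2. Hits: 1.
Stack B: need g' = 4⊕5 = 1. Options: 13−2→G=3, 13−3→G=3, 13−6→G=1, 13−8→G=0, 13−9→G=2. Hits: 1.

2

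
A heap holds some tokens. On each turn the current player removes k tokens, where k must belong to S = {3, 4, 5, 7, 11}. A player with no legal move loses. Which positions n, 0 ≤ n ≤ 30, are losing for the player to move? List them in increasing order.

0, 1, 2, 10, 16, 18, 24, 26

G(0) = 0
G(1) = mex{} = 0
G(2) = mex{} = 0
G(3) = mex{0} = 1
G(4) = mex{0,0} = 1
G(5) = mex{0,0,0} = 1
G(6) = mex{1,0,0} = 2
G(7) = mex{1,1,0,0} = 2
G(8) = mex{1,1,1,0} = 2
G(9) = mex{2,1,1,0} = 3
G(10) = mex{2,2,1,1} = 0
G(11) = mex{2,2,2,1,0} = 3
G(12) = mex{3,2,2,1,0} = 4
G(13) = mex{0,3,2,2,0} = 1
G(14) = mex{3,0,3,2,1} = 4
G(15) = mex{4,3,0,2,1} = 5
G(16) = mex{1,4,3,3,1} = 0
G(17) = mex{4,1,4,0,2} = 3
G(18) = mex{5,4,1,3,2} = 0
G(19) = mex{0,5,4,4,2} = 1
G(20) = mex{3,0,5,1,3} = 2
G(21) = mex{0,3,0,4,0} = 1
G(22) = mex{1,0,3,5,3} = 2
G(23) = mex{2,1,0,0,4} = 3
G(24) = mex{1,2,1,3,1} = 0
G(25) = mex{2,1,2,0,4} = 3
G(26) = mex{3,2,1,1,5} = 0
G(27) = mex{0,3,2,2,0} = 1
G(28) = mex{3,0,3,1,3} = 2
G(29) = mex{0,3,0,2,0} = 1
G(30) = mex{1,0,3,3,1} = 2
P-positions are exactly the n with G(n) = 0.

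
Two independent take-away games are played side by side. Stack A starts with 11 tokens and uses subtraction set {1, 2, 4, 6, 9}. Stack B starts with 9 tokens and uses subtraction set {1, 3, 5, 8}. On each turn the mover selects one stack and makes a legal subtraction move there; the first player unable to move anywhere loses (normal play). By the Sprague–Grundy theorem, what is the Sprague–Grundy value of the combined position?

3

Stack A, S = {1, 2, 4, 6, 9}:
G(0) = 0
G(1) = mex{0} = 1
G(2) = mex{1,0} = 2
G(3) = mex{2,1} = 0
G(4) = mex{0,2,0} = 1
G(5) = mex{1,0,1} = 2
G(6) = mex{2,1,2,0} = 3
G(7) = mex{3,2,0,1} = 4
G(8) = mex{4,3,1,2} = 0
G(9) = mex{0,4,2,0,0} = 1
G(10) = mex{1,0,3,1,1} = 2
G(11) = mex{2,1,4,2,2} = 0
G_A(11) = 0.
Stack B, S = {1, 3, 5, 8}:
G(0) = 0
G(1) = mex{0} = 1
G(2) = mex{1} = 0
G(3) = mex{0,0} = 1
G(4) = mex{1,1} = 0
G(5) = mex{0,0,0} = 1
G(6) = mex{1,1,1} = 0
G(7) = mex{0,0,0} = 1
G(8) = mex{1,1,1,0} = 2
G(9) = mex{2,0,0,1} = 3
G_B(9) = 3.
Combined Grundy value = 0 ⊕ 3 = 3.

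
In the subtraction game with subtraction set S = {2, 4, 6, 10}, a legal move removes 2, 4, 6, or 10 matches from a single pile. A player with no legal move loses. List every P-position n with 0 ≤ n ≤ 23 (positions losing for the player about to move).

0, 1, 8, 9, 16, 17

G(0) = 0
G(1) = mex{} = 0
G(2) = mex{0} = 1
G(3) = mex{0} = 1
G(4) = mex{1,0} = 2
G(5) = mex{1,0} = 2
G(6) = mex{2,1,0} = 3
G(7) = mex{2,1,0} = 3
G(8) = mex{3,2,1} = 0
G(9) = mex{3,2,1} = 0
G(10) = mex{0,3,2,0} = 1
G(11) = mex{0,3,2,0} = 1
G(12) = mex{1,0,3,1} = 2
G(13) = mex{1,0,3,1} = 2
G(14) = mex{2,1,0,2} = 3
G(15) = mex{2,1,0,2} = 3
G(16) = mex{3,2,1,3} = 0
G(17) = mex{3,2,1,3} = 0
G(18) = mex{0,3,2,0} = 1
G(19) = mex{0,3,2,0} = 1
G(20) = mex{1,0,3,1} = 2
G(21) = mex{1,0,3,1} = 2
G(22) = mex{2,1,0,2} = 3
G(23) = mex{2,1,0,2} = 3
P-positions are exactly the n with G(n) = 0.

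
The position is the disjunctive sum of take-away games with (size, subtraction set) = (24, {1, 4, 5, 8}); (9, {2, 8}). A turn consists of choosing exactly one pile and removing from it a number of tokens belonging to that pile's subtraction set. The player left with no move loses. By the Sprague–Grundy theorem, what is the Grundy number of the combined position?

0

Pile A, S = {1, 4, 5, 8}:
G(0) = 0
G(1) = mex{0} = 1
G(2) = mex{1} = 0
G(3) = mex{0} = 1
G(4) = mex{1,0} = 2
G(5) = mex{2,1,0} = 3
G(6) = mex{3,0,1} = 2
G(7) = mex{2,1,0} = 3
G(8) = mex{3,2,1,0} = 4
G(9) = mex{4,3,2,1} = 0
G(10) = mex{0,2,3,0} = 1
G(11) = mex{1,3,2,1} = 0
G(12) = mex{0,4,3,2} = 1
G(13) = mex{1,0,4,3} = 2
G(14) = mex{2,1,0,2} = 3
G(15) = mex{3,0,1,3} = 2
G(16) = mex{2,1,0,4} = 3
G(17) = mex{3,2,1,0} = 4
G(18) = mex{4,3,2,1} = 0
G(19) = mex{0,2,3,0} = 1
G(20) = mex{1,3,2,1} = 0
G(21) = mex{0,4,3,2} = 1
G(22) = mex{1,0,4,3} = 2
G(23) = mex{2,1,0,2} = 3
G(24) = mex{3,0,1,3} = 2
G_A(24) = 2.
Pile B, S = {2, 8}:
G(0) = 0
G(1) = mex{} = 0
G(2) = mex{0} = 1
G(3) = mex{0} = 1
G(4) = mex{1} = 0
G(5) = mex{1} = 0
G(6) = mex{0} = 1
G(7) = mex{0} = 1
G(8) = mex{1,0} = 2
G(9) = mex{1,0} = 2
G_B(9) = 2.
Combined Grundy value = 2 ⊕ 2 = 0.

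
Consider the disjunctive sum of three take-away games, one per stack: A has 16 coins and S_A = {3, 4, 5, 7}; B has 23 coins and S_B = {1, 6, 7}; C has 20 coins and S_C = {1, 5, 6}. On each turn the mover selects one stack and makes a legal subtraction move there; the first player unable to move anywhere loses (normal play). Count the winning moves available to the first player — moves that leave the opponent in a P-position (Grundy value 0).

Stack A, S = {3, 4, 5, 7}:
n :  0  1  2  3  4  5  6  7  8  9 10 11 12 13 14 15 16
G :  0  0  0  1  1  1  2  2  2  3  0  0  0  1  1  1  2
G_A(16) = 2.
Stack B, S = {1, 6, 7}:
G(0) = 0
G(1) = mex{0} = 1
G(2) = mex{1} = 0
G(3) = mex{0} = 1
G(4) = mex{1} = 0
G(5) = mex{0} = 1
G(6) = mex{1,0} = 2
G(7) = mex{2,1,0} = 3
G(8) = mex{3,0,1} = 2
G(9) = mex{2,1,0} = 3
G(10) = mex{3,0,1} = 2
G(11) = mex{2,1,0} = 3
G(12) = mex{3,2,1} = 0
G(13) = mex{0,3,2} = 1
G(14) = mex{1,2,3} = 0
G(15) = mex{0,3,2} = 1
G(16) = mex{1,2,3} = 0
G(17) = mex{0,3,2} = 1
G(18) = mex{1,0,3} = 2
G(19) = mex{2,1,0} = 3
G(20) = mex{3,0,1} = 2
G(21) = mex{2,1,0} = 3
G(22) = mex{3,0,1} = 2
G(23) = mex{2,1,0} = 3
G_B(23) = 3.
Stack C, S = {1, 5, 6}:
G(0) = 0
G(1) = mex{0} = 1
G(2) = mex{1} = 0
G(3) = mex{0} = 1
G(4) = mex{1} = 0
G(5) = mex{0,0} = 1
G(6) = mex{1,1,0} = 2
G(7) = mex{2,0,1} = 3
G(8) = mex{3,1,0} = 2
G(9) = mex{2,0,1} = 3
G(10) = mex{3,1,0} = 2
G(11) = mex{2,2,1} = 0
G(12) = mex{0,3,2} = 1
G(13) = mex{1,2,3} = 0
G(14) = mex{0,3,2} = 1
G(15) = mex{1,2,3} = 0
G(16) = mex{0,0,2} = 1
G(17) = mex{1,1,0} = 2
G(18) = mex{2,0,1} = 3
G(19) = mex{3,1,0} = 2
G(20) = mex{2,0,1} = 3
G_C(20) = 3.
Combined Grundy value = 2 ⊕ 3 ⊕ 3 = 2.
A winning move leaves total XOR = 0, i.e. changes one component's Grundy value g to g ⊕ X where X is the current total.
Stack A: need g' = 2⊕2 = 0. Options: 16−3→G=1, 16−4→G=0, 16−5→G=0, 16−7→G=3. Hits: 2.
Stack B: need g' = 3⊕2 = 1. Options: 23−1→G=2, 23−6→G=1, 23−7→G=0. Hits: 1.
Stack C: need g' = 3⊕2 = 1. Options: 20−1→G=2, 20−5→G=0, 20−6→G=1. Hits: 1.

4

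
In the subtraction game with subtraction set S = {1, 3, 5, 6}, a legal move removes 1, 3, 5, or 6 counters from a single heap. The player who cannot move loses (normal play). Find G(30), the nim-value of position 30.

n :  0  1  2  3  4  5  6  7  8  9 10 11 12 13 14 15 16 17 18 19 20 21 22 23 24 25 26 27 28 29 30
G :  0  1  0  1  0  1  2  3  2  3  2  0  1  0  1  0  1  2  3  2  3  2  0  1  0  1  0  1  2  3  2

2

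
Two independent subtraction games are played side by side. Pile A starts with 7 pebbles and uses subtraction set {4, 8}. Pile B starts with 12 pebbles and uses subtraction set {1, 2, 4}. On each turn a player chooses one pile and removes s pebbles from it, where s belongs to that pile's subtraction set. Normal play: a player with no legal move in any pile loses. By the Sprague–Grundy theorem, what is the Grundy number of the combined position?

Pile A, S = {4, 8}:
n : 0 1 2 3 4 5 6 7
G : 0 0 0 0 1 1 1 1
G_A(7) = 1.
Pile B, S = {1, 2, 4}:
n :  0  1  2  3  4  5  6  7  8  9 10 11 12
G :  0  1  2  0  1  2  0  1  2  0  1  2  0
G_B(12) = 0.
Combined Grundy value = 1 ⊕ 0 = 1.

1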